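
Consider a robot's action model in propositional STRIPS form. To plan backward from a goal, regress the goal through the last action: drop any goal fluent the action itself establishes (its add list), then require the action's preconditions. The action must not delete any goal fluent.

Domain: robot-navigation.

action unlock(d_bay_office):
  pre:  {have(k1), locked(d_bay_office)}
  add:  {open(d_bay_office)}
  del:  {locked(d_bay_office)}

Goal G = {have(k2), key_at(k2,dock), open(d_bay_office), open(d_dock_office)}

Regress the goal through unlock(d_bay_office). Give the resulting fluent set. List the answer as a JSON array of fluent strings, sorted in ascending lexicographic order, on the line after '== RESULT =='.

Regress:
  G ∩ del = {}  (empty — regression defined)
  G \ add = {have(k2), key_at(k2,dock), open(d_bay_office), open(d_dock_office)} \ {open(d_bay_office)} = {have(k2), key_at(k2,dock), open(d_dock_office)}
  ∪ pre   = {have(k2), key_at(k2,dock), open(d_dock_office)} ∪ {have(k1), locked(d_bay_office)}
          = {have(k1), have(k2), key_at(k2,dock), locked(d_bay_office), open(d_dock_office)}

== RESULT ==
["have(k1)", "have(k2)", "key_at(k2,dock)", "locked(d_bay_office)", "open(d_dock_office)"]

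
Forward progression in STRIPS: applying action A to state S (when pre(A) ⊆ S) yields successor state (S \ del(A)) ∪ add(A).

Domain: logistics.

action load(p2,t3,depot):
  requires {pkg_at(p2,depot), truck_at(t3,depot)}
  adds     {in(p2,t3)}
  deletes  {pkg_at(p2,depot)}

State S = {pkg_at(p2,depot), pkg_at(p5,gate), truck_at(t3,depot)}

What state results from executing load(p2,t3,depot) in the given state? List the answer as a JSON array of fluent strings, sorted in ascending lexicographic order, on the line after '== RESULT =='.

Compute (S \ del) ∪ add:
  pre ⊆ S: {pkg_at(p2,depot), truck_at(t3,depot)} ⊆ S  — applicable
  S \ del = {pkg_at(p5,gate), truck_at(t3,depot)}
  ∪ add   = {in(p2,t3), pkg_at(p5,gate), truck_at(t3,depot)}

== RESULT ==
["in(p2,t3)", "pkg_at(p5,gate)", "truck_at(t3,depot)"]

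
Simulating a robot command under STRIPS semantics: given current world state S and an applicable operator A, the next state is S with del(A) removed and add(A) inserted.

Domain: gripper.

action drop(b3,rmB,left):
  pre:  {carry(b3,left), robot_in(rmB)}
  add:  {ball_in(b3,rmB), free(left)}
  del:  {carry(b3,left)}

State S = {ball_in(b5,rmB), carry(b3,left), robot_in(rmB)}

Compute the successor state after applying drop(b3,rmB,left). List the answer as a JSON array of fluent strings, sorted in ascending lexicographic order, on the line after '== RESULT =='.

Compute (S \ del) ∪ add:
  pre ⊆ S: {carry(b3,left), robot_in(rmB)} ⊆ S  — applicable
  S \ del = {ball_in(b5,rmB), robot_in(rmB)}
  ∪ add   = {ball_in(b3,rmB), ball_in(b5,rmB), free(left), robot_in(rmB)}

== RESULT ==
["ball_in(b3,rmB)", "ball_in(b5,rmB)", "free(left)", "robot_in(rmB)"]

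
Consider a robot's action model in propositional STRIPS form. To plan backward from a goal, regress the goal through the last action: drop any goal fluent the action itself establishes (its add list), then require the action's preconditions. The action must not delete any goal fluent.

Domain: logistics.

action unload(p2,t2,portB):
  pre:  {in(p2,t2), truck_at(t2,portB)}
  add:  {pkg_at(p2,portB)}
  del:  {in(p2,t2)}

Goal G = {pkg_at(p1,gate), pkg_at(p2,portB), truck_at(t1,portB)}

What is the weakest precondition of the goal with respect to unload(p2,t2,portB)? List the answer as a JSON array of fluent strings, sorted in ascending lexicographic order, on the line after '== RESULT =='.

Compute (G \ add) ∪ pre:
  G ∩ del = {}  (empty — regression defined)
  G \ add = {pkg_at(p1,gate), pkg_at(p2,portB), truck_at(t1,portB)} \ {pkg_at(p2,portB)} = {pkg_at(p1,gate), truck_at(t1,portB)}
  ∪ pre   = {pkg_at(p1,gate), truck_at(t1,portB)} ∪ {in(p2,t2), truck_at(t2,portB)}
          = {in(p2,t2), pkg_at(p1,gate), truck_at(t1,portB), truck_at(t2,portB)}

== RESULT ==
["in(p2,t2)", "pkg_at(p1,gate)", "truck_at(t1,portB)", "truck_at(t2,portB)"]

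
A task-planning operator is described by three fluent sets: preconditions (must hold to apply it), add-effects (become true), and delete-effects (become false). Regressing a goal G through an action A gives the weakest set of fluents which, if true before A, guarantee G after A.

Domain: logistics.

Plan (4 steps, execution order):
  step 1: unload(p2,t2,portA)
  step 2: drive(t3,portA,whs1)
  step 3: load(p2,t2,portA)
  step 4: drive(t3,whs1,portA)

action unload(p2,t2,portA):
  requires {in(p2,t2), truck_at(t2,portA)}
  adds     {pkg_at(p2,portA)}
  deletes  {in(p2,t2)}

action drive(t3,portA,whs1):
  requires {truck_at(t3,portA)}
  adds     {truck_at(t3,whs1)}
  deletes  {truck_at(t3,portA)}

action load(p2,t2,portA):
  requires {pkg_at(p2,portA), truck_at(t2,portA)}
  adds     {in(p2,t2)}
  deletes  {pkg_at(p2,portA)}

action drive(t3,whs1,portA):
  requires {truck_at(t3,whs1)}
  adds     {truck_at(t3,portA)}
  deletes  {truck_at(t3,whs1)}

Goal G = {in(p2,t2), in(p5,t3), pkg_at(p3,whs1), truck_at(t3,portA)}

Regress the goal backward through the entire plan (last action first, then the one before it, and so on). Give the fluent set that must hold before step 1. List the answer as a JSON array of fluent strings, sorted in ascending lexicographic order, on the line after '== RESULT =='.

Regress step by step:
  through step 4 (drive(t3,whs1,portA)): drop {truck_at(t3,portA)}, keep {in(p2,t2), in(p5,t3), pkg_at(p3,whs1)}, require {truck_at(t3,whs1)}
    → {in(p2,t2), in(p5,t3), pkg_at(p3,whs1), truck_at(t3,whs1)}
  through step 3 (load(p2,t2,portA)): drop {in(p2,t2)}, keep {in(p5,t3), pkg_at(p3,whs1), truck_at(t3,whs1)}, require {pkg_at(p2,portA), truck_at(t2,portA)}
    → {in(p5,t3), pkg_at(p2,portA), pkg_at(p3,whs1), truck_at(t2,portA), truck_at(t3,whs1)}
  through step 2 (drive(t3,portA,whs1)): drop {truck_at(t3,whs1)}, keep {in(p5,t3), pkg_at(p2,portA), pkg_at(p3,whs1), truck_at(t2,portA)}, require {truck_at(t3,portA)}
    → {in(p5,t3), pkg_at(p2,portA), pkg_at(p3,whs1), truck_at(t2,portA), truck_at(t3,portA)}
  through step 1 (unload(p2,t2,portA)): drop {pkg_at(p2,portA)}, keep {in(p5,t3), pkg_at(p3,whs1), truck_at(t2,portA), truck_at(t3,portA)}, require {in(p2,t2), truck_at(t2,portA)}
    → {in(p2,t2), in(p5,t3), pkg_at(p3,whs1), truck_at(t2,portA), truck_at(t3,portA)}

== RESULT ==
["in(p2,t2)", "in(p5,t3)", "pkg_at(p3,whs1)", "truck_at(t2,portA)", "truck_at(t3,portA)"]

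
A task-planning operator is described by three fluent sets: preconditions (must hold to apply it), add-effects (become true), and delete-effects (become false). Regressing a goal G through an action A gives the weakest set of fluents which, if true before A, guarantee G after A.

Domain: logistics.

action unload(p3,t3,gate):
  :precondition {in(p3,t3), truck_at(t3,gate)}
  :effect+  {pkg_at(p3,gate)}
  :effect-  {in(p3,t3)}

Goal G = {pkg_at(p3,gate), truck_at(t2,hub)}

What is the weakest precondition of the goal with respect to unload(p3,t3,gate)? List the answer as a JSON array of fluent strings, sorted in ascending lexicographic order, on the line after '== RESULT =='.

Regress:
  G ∩ del = {}  (empty — regression defined)
  G \ add = {pkg_at(p3,gate), truck_at(t2,hub)} \ {pkg_at(p3,gate)} = {truck_at(t2,hub)}
  ∪ pre   = {truck_at(t2,hub)} ∪ {in(p3,t3), truck_at(t3,gate)}
          = {in(p3,t3), truck_at(t2,hub), truck_at(t3,gate)}

== RESULT ==
["in(p3,t3)", "truck_at(t2,hub)", "truck_at(t3,gate)"]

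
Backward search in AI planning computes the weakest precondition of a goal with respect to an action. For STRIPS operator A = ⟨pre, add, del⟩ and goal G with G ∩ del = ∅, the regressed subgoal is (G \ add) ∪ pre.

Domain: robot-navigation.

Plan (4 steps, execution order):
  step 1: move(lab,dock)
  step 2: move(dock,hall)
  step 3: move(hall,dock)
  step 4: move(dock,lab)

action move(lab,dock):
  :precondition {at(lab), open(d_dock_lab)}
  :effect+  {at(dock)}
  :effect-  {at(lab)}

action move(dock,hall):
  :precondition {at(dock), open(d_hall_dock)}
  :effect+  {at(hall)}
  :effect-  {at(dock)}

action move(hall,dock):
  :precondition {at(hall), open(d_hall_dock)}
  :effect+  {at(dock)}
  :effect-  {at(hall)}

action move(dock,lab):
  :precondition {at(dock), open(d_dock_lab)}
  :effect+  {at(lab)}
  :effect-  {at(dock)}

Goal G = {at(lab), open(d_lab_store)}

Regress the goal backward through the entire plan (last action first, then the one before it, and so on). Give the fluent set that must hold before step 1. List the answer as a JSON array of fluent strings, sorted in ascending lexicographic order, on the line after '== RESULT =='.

Regress step by step:
  through step 4 (move(dock,lab)): drop {at(lab)}, keep {open(d_lab_store)}, require {at(dock), open(d_dock_lab)}
    → {at(dock), open(d_dock_lab), open(d_lab_store)}
  through step 3 (move(hall,dock)): drop {at(dock)}, keep {open(d_dock_lab), open(d_lab_store)}, require {at(hall), open(d_hall_dock)}
    → {at(hall), open(d_dock_lab), open(d_hall_dock), open(d_lab_store)}
  through step 2 (move(dock,hall)): drop {at(hall)}, keep {open(d_dock_lab), open(d_hall_dock), open(d_lab_store)}, require {at(dock), open(d_hall_dock)}
    → {at(dock), open(d_dock_lab), open(d_hall_dock), open(d_lab_store)}
  through step 1 (move(lab,dock)): drop {at(dock)}, keep {open(d_dock_lab), open(d_hall_dock), open(d_lab_store)}, require {at(lab), open(d_dock_lab)}
    → {at(lab), open(d_dock_lab), open(d_hall_dock), open(d_lab_store)}

== RESULT ==
["at(lab)", "open(d_dock_lab)", "open(d_hall_dock)", "open(d_lab_store)"]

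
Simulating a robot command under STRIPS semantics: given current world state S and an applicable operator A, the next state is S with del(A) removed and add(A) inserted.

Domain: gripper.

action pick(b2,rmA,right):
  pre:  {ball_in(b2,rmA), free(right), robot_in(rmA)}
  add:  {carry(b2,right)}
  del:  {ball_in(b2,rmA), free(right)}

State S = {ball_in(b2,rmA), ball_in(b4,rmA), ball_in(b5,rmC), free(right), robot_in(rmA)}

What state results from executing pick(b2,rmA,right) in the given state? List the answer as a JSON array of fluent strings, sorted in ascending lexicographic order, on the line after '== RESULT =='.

Compute (S \ del) ∪ add:
  pre ⊆ S: {ball_in(b2,rmA), free(right), robot_in(rmA)} ⊆ S  — applicable
  S \ del = {ball_in(b4,rmA), ball_in(b5,rmC), robot_in(rmA)}
  ∪ add   = {ball_in(b4,rmA), ball_in(b5,rmC), carry(b2,right), robot_in(rmA)}

== RESULT ==
["ball_in(b4,rmA)", "ball_in(b5,rmC)", "carry(b2,right)", "robot_in(rmA)"]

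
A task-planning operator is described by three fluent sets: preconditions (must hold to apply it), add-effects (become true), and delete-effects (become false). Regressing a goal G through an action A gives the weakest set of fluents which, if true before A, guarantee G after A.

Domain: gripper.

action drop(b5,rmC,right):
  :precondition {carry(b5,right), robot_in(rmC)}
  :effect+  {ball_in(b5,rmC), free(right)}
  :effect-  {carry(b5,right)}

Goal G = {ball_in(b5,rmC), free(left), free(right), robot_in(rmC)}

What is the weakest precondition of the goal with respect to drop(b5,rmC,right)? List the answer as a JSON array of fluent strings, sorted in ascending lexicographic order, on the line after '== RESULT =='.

Compute (G \ add) ∪ pre:
  G ∩ del = {}  (empty — regression defined)
  G \ add = {ball_in(b5,rmC), free(left), free(right), robot_in(rmC)} \ {ball_in(b5,rmC), free(right)} = {free(left), robot_in(rmC)}
  ∪ pre   = {free(left), robot_in(rmC)} ∪ {carry(b5,right), robot_in(rmC)}
          = {carry(b5,right), free(left), robot_in(rmC)}

== RESULT ==
["carry(b5,right)", "free(left)", "robot_in(rmC)"]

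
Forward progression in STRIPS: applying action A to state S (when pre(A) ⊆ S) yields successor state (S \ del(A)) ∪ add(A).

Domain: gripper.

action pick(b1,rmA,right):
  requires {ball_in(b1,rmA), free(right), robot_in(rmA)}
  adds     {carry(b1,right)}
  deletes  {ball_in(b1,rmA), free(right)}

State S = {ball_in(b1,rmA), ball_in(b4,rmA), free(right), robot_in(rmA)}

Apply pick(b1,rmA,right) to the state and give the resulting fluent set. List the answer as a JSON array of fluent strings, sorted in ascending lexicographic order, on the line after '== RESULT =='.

Progress:
  pre ⊆ S: {ball_in(b1,rmA), free(right), robot_in(rmA)} ⊆ S  — applicable
  S \ del = {ball_in(b4,rmA), robot_in(rmA)}
  ∪ add   = {ball_in(b4,rmA), carry(b1,right), robot_in(rmA)}

== RESULT ==
["ball_in(b4,rmA)", "carry(b1,right)", "robot_in(rmA)"]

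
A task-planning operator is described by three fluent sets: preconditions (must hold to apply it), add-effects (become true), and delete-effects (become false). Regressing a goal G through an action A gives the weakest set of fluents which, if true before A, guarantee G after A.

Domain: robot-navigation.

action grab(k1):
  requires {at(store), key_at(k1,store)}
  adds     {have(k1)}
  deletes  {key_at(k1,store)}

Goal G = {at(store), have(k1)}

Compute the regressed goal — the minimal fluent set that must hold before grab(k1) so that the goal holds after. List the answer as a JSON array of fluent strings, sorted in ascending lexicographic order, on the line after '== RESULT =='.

Regress:
  G ∩ del = {}  (empty — regression defined)
  G \ add = {at(store), have(k1)} \ {have(k1)} = {at(store)}
  ∪ pre   = {at(store)} ∪ {at(store), key_at(k1,store)}
          = {at(store), key_at(k1,store)}

== RESULT ==
["at(store)", "key_at(k1,store)"]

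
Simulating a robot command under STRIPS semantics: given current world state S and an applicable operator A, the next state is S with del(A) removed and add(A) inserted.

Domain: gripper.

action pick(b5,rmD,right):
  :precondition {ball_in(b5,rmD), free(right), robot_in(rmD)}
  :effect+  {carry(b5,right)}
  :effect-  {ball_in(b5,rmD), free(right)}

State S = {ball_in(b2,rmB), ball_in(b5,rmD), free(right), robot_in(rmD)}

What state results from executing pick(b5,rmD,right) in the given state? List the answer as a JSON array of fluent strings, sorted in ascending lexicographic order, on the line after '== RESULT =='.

Progress:
  pre ⊆ S: {ball_in(b5,rmD), free(right), robot_in(rmD)} ⊆ S  — applicable
  S \ del = {ball_in(b2,rmB), robot_in(rmD)}
  ∪ add   = {ball_in(b2,rmB), carry(b5,right), robot_in(rmD)}

== RESULT ==
["ball_in(b2,rmB)", "carry(b5,right)", "robot_in(rmD)"]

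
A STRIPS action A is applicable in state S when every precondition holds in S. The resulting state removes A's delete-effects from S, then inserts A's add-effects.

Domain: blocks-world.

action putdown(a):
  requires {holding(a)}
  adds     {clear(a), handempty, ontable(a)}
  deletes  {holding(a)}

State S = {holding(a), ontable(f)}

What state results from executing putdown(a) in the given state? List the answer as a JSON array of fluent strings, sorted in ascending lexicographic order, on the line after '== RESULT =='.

Compute (S \ del) ∪ add:
  pre ⊆ S: {holding(a)} ⊆ S  — applicable
  S \ del = {ontable(f)}
  ∪ add   = {clear(a), handempty, ontable(a), ontable(f)}

== RESULT ==
["clear(a)", "handempty", "ontable(a)", "ontable(f)"]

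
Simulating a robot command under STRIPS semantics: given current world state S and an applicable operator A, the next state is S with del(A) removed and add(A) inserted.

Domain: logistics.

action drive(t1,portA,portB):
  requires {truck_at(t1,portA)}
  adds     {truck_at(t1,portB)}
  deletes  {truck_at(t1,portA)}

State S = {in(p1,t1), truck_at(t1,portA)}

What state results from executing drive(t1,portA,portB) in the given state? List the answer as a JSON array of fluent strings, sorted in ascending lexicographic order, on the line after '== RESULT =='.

Compute (S \ del) ∪ add:
  pre ⊆ S: {truck_at(t1,portA)} ⊆ S  — applicable
  S \ del = {in(p1,t1)}
  ∪ add   = {in(p1,t1), truck_at(t1,portB)}

== RESULT ==
["in(p1,t1)", "truck_at(t1,portB)"]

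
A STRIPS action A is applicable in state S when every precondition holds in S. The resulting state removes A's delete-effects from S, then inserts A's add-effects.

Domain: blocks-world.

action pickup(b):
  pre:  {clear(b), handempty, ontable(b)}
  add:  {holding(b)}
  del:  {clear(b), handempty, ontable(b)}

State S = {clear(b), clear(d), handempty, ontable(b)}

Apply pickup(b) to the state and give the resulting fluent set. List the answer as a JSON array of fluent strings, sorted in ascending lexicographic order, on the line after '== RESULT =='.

Compute (S \ del) ∪ add:
  pre ⊆ S: {clear(b), handempty, ontable(b)} ⊆ S  — applicable
  S \ del = {clear(d)}
  ∪ add   = {clear(d), holding(b)}

== RESULT ==
["clear(d)", "holding(b)"]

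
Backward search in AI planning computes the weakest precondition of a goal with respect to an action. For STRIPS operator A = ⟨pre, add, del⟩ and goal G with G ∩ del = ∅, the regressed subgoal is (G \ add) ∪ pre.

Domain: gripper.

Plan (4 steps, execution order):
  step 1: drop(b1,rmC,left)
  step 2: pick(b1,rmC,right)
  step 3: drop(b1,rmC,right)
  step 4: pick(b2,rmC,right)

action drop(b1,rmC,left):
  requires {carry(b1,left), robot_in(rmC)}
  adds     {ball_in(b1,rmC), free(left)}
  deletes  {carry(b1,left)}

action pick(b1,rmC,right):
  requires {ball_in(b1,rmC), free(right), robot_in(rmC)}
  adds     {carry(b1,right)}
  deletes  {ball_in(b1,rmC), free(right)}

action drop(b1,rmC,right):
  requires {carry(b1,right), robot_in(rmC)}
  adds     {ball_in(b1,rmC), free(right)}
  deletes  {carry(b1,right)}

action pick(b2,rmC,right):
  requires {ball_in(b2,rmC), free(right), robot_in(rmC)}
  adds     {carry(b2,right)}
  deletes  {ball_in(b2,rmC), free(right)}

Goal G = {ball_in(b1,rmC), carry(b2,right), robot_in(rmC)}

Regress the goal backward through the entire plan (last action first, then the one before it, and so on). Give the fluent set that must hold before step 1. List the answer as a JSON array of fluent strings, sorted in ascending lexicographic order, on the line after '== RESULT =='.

Regress step by step:
  through step 4 (pick(b2,rmC,right)): drop {carry(b2,right)}, keep {ball_in(b1,rmC), robot_in(rmC)}, require {ball_in(b2,rmC), free(right), robot_in(rmC)}
    → {ball_in(b1,rmC), ball_in(b2,rmC), free(right), robot_in(rmC)}
  through step 3 (drop(b1,rmC,right)): drop {ball_in(b1,rmC), free(right)}, keep {ball_in(b2,rmC), robot_in(rmC)}, require {carry(b1,right), robot_in(rmC)}
    → {ball_in(b2,rmC), carry(b1,right), robot_in(rmC)}
  through step 2 (pick(b1,rmC,right)): drop {carry(b1,right)}, keep {ball_in(b2,rmC), robot_in(rmC)}, require {ball_in(b1,rmC), free(right), robot_in(rmC)}
    → {ball_in(b1,rmC), ball_in(b2,rmC), free(right), robot_in(rmC)}
  through step 1 (drop(b1,rmC,left)): drop {ball_in(b1,rmC)}, keep {ball_in(b2,rmC), free(right), robot_in(rmC)}, require {carry(b1,left), robot_in(rmC)}
    → {ball_in(b2,rmC), carry(b1,left), free(right), robot_in(rmC)}

== RESULT ==
["ball_in(b2,rmC)", "carry(b1,left)", "free(right)", "robot_in(rmC)"]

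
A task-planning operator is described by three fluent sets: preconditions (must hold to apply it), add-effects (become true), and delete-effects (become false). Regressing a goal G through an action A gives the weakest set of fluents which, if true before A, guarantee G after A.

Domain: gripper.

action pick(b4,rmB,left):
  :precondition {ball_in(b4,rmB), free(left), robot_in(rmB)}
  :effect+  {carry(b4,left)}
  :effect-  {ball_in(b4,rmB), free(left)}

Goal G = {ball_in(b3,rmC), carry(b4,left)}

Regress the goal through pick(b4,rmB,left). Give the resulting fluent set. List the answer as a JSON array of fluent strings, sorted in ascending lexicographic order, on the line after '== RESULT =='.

Regress:
  G ∩ del = {}  (empty — regression defined)
  G \ add = {ball_in(b3,rmC), carry(b4,left)} \ {carry(b4,left)} = {ball_in(b3,rmC)}
  ∪ pre   = {ball_in(b3,rmC)} ∪ {ball_in(b4,rmB), free(left), robot_in(rmB)}
          = {ball_in(b3,rmC), ball_in(b4,rmB), free(left), robot_in(rmB)}

== RESULT ==
["ball_in(b3,rmC)", "ball_in(b4,rmB)", "free(left)", "robot_in(rmB)"]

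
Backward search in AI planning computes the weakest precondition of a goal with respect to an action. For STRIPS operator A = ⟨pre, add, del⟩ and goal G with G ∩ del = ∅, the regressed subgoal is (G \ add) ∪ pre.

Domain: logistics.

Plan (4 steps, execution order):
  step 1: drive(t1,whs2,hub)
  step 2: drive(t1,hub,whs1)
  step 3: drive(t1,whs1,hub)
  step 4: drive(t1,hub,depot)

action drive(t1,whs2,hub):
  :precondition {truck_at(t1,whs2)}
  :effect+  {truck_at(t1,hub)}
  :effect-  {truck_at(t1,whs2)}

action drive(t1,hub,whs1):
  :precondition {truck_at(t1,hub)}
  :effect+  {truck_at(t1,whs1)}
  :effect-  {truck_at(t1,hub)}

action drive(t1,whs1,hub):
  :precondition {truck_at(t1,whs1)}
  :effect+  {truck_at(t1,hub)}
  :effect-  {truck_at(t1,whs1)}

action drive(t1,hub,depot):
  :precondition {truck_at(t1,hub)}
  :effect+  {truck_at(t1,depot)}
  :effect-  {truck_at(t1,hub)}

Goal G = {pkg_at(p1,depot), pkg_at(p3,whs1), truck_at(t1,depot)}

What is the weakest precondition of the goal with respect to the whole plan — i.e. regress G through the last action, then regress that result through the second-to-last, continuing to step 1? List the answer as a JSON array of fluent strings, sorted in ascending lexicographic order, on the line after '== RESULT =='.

Regress step by step:
  through step 4 (drive(t1,hub,depot)): drop {truck_at(t1,depot)}, keep {pkg_at(p1,depot), pkg_at(p3,whs1)}, require {truck_at(t1,hub)}
    → {pkg_at(p1,depot), pkg_at(p3,whs1), truck_at(t1,hub)}
  through step 3 (drive(t1,whs1,hub)): drop {truck_at(t1,hub)}, keep {pkg_at(p1,depot), pkg_at(p3,whs1)}, require {truck_at(t1,whs1)}
    → {pkg_at(p1,depot), pkg_at(p3,whs1), truck_at(t1,whs1)}
  through step 2 (drive(t1,hub,whs1)): drop {truck_at(t1,whs1)}, keep {pkg_at(p1,depot), pkg_at(p3,whs1)}, require {truck_at(t1,hub)}
    → {pkg_at(p1,depot), pkg_at(p3,whs1), truck_at(t1,hub)}
  through step 1 (drive(t1,whs2,hub)): drop {truck_at(t1,hub)}, keep {pkg_at(p1,depot), pkg_at(p3,whs1)}, require {truck_at(t1,whs2)}
    → {pkg_at(p1,depot), pkg_at(p3,whs1), truck_at(t1,whs2)}

== RESULT ==
["pkg_at(p1,depot)", "pkg_at(p3,whs1)", "truck_at(t1,whs2)"]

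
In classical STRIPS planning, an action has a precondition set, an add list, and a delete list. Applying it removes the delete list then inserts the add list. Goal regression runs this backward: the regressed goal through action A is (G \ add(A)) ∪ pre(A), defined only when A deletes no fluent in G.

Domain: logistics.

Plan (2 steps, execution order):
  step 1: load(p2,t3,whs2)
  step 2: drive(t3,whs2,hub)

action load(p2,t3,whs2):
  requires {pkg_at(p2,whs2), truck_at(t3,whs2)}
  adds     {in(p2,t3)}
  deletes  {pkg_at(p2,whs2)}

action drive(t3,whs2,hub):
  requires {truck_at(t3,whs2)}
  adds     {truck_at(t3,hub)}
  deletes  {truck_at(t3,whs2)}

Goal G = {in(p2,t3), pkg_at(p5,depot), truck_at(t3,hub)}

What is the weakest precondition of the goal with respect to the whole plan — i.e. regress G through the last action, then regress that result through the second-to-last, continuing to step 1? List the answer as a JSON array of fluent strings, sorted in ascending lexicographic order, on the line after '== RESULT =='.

Regress step by step:
  through step 2 (drive(t3,whs2,hub)): drop {truck_at(t3,hub)}, keep {in(p2,t3), pkg_at(p5,depot)}, require {truck_at(t3,whs2)}
    → {in(p2,t3), pkg_at(p5,depot), truck_at(t3,whs2)}
  through step 1 (load(p2,t3,whs2)): drop {in(p2,t3)}, keep {pkg_at(p5,depot), truck_at(t3,whs2)}, require {pkg_at(p2,whs2), truck_at(t3,whs2)}
    → {pkg_at(p2,whs2), pkg_at(p5,depot), truck_at(t3,whs2)}

== RESULT ==
["pkg_at(p2,whs2)", "pkg_at(p5,depot)", "truck_at(t3,whs2)"]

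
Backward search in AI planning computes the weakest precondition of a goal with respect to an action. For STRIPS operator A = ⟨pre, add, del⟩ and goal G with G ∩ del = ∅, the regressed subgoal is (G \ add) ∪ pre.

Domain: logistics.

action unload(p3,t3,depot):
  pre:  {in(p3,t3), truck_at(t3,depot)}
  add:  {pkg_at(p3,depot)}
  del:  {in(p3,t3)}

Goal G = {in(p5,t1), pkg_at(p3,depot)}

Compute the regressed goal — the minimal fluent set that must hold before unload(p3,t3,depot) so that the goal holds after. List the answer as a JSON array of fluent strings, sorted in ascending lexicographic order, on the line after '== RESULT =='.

Regress:
  G ∩ del = {}  (empty — regression defined)
  G \ add = {in(p5,t1), pkg_at(p3,depot)} \ {pkg_at(p3,depot)} = {in(p5,t1)}
  ∪ pre   = {in(p5,t1)} ∪ {in(p3,t3), truck_at(t3,depot)}
          = {in(p3,t3), in(p5,t1), truck_at(t3,depot)}

== RESULT ==
["in(p3,t3)", "in(p5,t1)", "truck_at(t3,depot)"]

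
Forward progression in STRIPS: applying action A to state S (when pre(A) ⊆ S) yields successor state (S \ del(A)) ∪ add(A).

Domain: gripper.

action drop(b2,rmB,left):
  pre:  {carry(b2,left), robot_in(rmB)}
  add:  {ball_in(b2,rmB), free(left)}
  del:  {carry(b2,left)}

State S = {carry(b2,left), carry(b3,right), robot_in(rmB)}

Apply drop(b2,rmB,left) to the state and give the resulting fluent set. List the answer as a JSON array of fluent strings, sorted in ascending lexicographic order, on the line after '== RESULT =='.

Compute (S \ del) ∪ add:
  pre ⊆ S: {carry(b2,left), robot_in(rmB)} ⊆ S  — applicable
  S \ del = {carry(b3,right), robot_in(rmB)}
  ∪ add   = {ball_in(b2,rmB), carry(b3,right), free(left), robot_in(rmB)}

== RESULT ==
["ball_in(b2,rmB)", "carry(b3,right)", "free(left)", "robot_in(rmB)"]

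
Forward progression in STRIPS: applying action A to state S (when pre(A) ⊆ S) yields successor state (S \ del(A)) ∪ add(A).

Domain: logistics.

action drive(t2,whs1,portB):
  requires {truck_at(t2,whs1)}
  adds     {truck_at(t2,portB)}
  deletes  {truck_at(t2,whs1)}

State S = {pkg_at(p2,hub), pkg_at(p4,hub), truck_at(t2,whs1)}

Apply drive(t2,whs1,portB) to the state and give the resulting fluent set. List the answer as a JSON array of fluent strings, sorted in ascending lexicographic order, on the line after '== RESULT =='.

Compute (S \ del) ∪ add:
  pre ⊆ S: {truck_at(t2,whs1)} ⊆ S  — applicable
  S \ del = {pkg_at(p2,hub), pkg_at(p4,hub)}
  ∪ add   = {pkg_at(p2,hub), pkg_at(p4,hub), truck_at(t2,portB)}

== RESULT ==
["pkg_at(p2,hub)", "pkg_at(p4,hub)", "truck_at(t2,portB)"]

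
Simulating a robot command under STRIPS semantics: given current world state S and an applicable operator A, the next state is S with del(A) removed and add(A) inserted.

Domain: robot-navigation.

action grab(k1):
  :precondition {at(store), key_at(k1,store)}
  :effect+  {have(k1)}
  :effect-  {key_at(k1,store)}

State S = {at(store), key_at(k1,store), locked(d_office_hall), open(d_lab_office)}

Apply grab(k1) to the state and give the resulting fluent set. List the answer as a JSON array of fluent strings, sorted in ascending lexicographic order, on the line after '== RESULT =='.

Compute (S \ del) ∪ add:
  pre ⊆ S: {at(store), key_at(k1,store)} ⊆ S  — applicable
  S \ del = {at(store), locked(d_office_hall), open(d_lab_office)}
  ∪ add   = {at(store), have(k1), locked(d_office_hall), open(d_lab_office)}

== RESULT ==
["at(store)", "have(k1)", "locked(d_office_hall)", "open(d_lab_office)"]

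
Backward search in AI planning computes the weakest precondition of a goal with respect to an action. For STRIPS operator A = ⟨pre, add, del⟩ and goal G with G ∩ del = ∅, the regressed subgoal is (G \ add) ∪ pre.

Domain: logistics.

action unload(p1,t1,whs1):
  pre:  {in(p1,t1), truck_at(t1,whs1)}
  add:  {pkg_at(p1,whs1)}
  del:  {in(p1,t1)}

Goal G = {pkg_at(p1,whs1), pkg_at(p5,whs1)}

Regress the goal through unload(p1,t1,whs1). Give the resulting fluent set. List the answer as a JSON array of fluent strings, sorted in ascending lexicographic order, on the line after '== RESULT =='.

Compute (G \ add) ∪ pre:
  G ∩ del = {}  (empty — regression defined)
  G \ add = {pkg_at(p1,whs1), pkg_at(p5,whs1)} \ {pkg_at(p1,whs1)} = {pkg_at(p5,whs1)}
  ∪ pre   = {pkg_at(p5,whs1)} ∪ {in(p1,t1), truck_at(t1,whs1)}
          = {in(p1,t1), pkg_at(p5,whs1), truck_at(t1,whs1)}

== RESULT ==
["in(p1,t1)", "pkg_at(p5,whs1)", "truck_at(t1,whs1)"]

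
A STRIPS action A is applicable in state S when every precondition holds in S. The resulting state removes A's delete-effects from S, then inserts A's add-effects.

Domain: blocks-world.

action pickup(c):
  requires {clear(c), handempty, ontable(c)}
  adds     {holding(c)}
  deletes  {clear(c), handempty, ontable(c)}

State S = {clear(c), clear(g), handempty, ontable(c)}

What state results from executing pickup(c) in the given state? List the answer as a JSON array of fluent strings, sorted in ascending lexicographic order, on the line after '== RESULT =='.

Progress:
  pre ⊆ S: {clear(c), handempty, ontable(c)} ⊆ S  — applicable
  S \ del = {clear(g)}
  ∪ add   = {clear(g), holding(c)}

== RESULT ==
["clear(g)", "holding(c)"]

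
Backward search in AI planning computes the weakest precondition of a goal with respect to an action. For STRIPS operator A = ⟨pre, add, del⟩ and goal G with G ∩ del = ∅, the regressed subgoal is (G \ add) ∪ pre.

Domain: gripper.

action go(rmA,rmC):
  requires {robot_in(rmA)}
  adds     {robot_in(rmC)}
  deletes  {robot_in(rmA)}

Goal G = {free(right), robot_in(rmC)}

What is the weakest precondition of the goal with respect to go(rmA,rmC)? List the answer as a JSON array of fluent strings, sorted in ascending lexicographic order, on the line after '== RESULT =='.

Compute (G \ add) ∪ pre:
  G ∩ del = {}  (empty — regression defined)
  G \ add = {free(right), robot_in(rmC)} \ {robot_in(rmC)} = {free(right)}
  ∪ pre   = {free(right)} ∪ {robot_in(rmA)}
          = {free(right), robot_in(rmA)}

== RESULT ==
["free(right)", "robot_in(rmA)"]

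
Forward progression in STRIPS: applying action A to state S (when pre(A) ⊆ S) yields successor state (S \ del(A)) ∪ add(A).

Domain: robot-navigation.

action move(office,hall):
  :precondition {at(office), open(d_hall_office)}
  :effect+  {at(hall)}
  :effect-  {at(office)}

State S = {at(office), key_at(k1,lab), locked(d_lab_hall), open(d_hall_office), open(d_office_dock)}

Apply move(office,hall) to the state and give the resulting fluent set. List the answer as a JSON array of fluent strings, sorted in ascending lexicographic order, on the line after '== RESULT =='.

Compute (S \ del) ∪ add:
  pre ⊆ S: {at(office), open(d_hall_office)} ⊆ S  — applicable
  S \ del = {key_at(k1,lab), locked(d_lab_hall), open(d_hall_office), open(d_office_dock)}
  ∪ add   = {at(hall), key_at(k1,lab), locked(d_lab_hall), open(d_hall_office), open(d_office_dock)}

== RESULT ==
["at(hall)", "key_at(k1,lab)", "locked(d_lab_hall)", "open(d_hall_office)", "open(d_office_dock)"]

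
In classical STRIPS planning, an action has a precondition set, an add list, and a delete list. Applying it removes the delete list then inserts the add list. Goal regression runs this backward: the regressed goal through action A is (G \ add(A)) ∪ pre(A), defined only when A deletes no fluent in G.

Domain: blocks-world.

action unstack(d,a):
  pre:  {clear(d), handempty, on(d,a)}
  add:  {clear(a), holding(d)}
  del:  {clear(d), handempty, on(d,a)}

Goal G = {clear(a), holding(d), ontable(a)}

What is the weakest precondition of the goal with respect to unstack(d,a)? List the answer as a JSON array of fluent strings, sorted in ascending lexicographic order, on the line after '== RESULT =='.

Compute (G \ add) ∪ pre:
  G ∩ del = {}  (empty — regression defined)
  G \ add = {clear(a), holding(d), ontable(a)} \ {clear(a), holding(d)} = {ontable(a)}
  ∪ pre   = {ontable(a)} ∪ {clear(d), handempty, on(d,a)}
          = {clear(d), handempty, on(d,a), ontable(a)}

== RESULT ==
["clear(d)", "handempty", "on(d,a)", "ontable(a)"]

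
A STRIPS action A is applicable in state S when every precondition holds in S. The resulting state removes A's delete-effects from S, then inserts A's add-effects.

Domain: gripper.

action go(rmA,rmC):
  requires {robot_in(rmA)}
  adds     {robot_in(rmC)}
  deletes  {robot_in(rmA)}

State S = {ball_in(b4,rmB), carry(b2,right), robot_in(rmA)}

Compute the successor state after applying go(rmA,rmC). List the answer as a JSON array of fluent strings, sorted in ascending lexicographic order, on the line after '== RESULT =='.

Progress:
  pre ⊆ S: {robot_in(rmA)} ⊆ S  — applicable
  S \ del = {ball_in(b4,rmB), carry(b2,right)}
  ∪ add   = {ball_in(b4,rmB), carry(b2,right), robot_in(rmC)}

== RESULT ==
["ball_in(b4,rmB)", "carry(b2,right)", "robot_in(rmC)"]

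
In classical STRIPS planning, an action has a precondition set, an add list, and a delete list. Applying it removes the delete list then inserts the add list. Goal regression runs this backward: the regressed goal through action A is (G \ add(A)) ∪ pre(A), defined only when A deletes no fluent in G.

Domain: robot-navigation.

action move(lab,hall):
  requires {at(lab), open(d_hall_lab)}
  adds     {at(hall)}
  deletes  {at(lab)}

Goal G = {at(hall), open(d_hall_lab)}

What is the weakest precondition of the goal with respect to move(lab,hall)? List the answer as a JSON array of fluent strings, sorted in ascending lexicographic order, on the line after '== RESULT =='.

Compute (G \ add) ∪ pre:
  G ∩ del = {}  (empty — regression defined)
  G \ add = {at(hall), open(d_hall_lab)} \ {at(hall)} = {open(d_hall_lab)}
  ∪ pre   = {open(d_hall_lab)} ∪ {at(lab), open(d_hall_lab)}
          = {at(lab), open(d_hall_lab)}

== RESULT ==
["at(lab)", "open(d_hall_lab)"]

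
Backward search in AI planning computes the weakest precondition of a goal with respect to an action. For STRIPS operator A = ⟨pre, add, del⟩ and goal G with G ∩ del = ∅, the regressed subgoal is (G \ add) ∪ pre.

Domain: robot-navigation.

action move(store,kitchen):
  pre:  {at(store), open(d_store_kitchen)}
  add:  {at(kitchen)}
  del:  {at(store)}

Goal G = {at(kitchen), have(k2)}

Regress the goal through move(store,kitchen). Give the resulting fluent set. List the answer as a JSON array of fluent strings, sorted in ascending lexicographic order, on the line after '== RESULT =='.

Compute (G \ add) ∪ pre:
  G ∩ del = {}  (empty — regression defined)
  G \ add = {at(kitchen), have(k2)} \ {at(kitchen)} = {have(k2)}
  ∪ pre   = {have(k2)} ∪ {at(store), open(d_store_kitchen)}
          = {at(store), have(k2), open(d_store_kitchen)}

== RESULT ==
["at(store)", "have(k2)", "open(d_store_kitchen)"]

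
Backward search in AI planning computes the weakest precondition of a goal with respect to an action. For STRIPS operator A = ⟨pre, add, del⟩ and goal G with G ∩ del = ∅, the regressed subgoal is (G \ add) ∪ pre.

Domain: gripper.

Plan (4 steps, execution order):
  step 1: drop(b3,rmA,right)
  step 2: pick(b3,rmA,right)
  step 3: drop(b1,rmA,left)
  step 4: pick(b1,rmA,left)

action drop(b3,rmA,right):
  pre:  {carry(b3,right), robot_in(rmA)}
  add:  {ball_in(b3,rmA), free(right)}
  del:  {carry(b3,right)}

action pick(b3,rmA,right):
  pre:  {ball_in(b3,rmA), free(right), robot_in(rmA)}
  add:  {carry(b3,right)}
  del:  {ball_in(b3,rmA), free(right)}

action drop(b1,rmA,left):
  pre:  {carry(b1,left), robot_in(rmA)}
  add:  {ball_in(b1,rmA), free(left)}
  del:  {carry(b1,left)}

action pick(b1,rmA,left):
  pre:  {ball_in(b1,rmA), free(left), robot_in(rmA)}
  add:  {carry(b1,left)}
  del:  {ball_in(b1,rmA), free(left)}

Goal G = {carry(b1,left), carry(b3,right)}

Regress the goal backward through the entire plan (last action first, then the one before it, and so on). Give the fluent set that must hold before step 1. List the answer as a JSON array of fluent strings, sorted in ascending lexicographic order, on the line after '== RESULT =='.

Work backward from the goal:
  through step 4 (pick(b1,rmA,left)): drop {carry(b1,left)}, keep {carry(b3,right)}, require {ball_in(b1,rmA), free(left), robot_in(rmA)}
    → {ball_in(b1,rmA), carry(b3,right), free(left), robot_in(rmA)}
  through step 3 (drop(b1,rmA,left)): drop {ball_in(b1,rmA), free(left)}, keep {carry(b3,right), robot_in(rmA)}, require {carry(b1,left), robot_in(rmA)}
    → {carry(b1,left), carry(b3,right), robot_in(rmA)}
  through step 2 (pick(b3,rmA,right)): drop {carry(b3,right)}, keep {carry(b1,left), robot_in(rmA)}, require {ball_in(b3,rmA), free(right), robot_in(rmA)}
    → {ball_in(b3,rmA), carry(b1,left), free(right), robot_in(rmA)}
  through step 1 (drop(b3,rmA,right)): drop {ball_in(b3,rmA), free(right)}, keep {carry(b1,left), robot_in(rmA)}, require {carry(b3,right), robot_in(rmA)}
    → {carry(b1,left), carry(b3,right), robot_in(rmA)}

== RESULT ==
["carry(b1,left)", "carry(b3,right)", "robot_in(rmA)"]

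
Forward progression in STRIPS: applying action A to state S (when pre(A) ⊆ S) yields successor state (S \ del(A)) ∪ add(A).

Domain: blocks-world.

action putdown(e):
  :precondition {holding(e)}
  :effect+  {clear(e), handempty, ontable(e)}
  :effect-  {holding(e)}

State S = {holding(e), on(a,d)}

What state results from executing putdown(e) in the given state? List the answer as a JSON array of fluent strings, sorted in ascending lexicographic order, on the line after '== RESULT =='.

Compute (S \ del) ∪ add:
  pre ⊆ S: {holding(e)} ⊆ S  — applicable
  S \ del = {on(a,d)}
  ∪ add   = {clear(e), handempty, on(a,d), ontable(e)}

== RESULT ==
["clear(e)", "handempty", "on(a,d)", "ontable(e)"]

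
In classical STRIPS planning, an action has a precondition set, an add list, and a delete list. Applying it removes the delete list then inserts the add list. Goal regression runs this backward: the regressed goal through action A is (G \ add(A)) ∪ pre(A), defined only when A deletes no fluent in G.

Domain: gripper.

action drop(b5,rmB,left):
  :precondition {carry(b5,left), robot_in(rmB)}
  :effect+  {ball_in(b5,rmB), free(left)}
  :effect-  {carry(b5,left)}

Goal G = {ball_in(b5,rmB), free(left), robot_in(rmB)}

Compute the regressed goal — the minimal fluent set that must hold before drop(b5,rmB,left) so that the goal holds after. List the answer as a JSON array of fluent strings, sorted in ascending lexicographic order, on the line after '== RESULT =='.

Compute (G \ add) ∪ pre:
  G ∩ del = {}  (empty — regression defined)
  G \ add = {ball_in(b5,rmB), free(left), robot_in(rmB)} \ {ball_in(b5,rmB), free(left)} = {robot_in(rmB)}
  ∪ pre   = {robot_in(rmB)} ∪ {carry(b5,left), robot_in(rmB)}
          = {carry(b5,left), robot_in(rmB)}

== RESULT ==
["carry(b5,left)", "robot_in(rmB)"]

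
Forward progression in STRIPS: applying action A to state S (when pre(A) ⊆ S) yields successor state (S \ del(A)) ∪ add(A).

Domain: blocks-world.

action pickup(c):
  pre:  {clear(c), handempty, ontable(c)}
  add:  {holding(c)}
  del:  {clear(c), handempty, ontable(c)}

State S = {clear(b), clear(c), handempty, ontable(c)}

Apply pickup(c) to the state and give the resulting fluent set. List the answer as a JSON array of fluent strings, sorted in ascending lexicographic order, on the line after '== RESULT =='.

Compute (S \ del) ∪ add:
  pre ⊆ S: {clear(c), handempty, ontable(c)} ⊆ S  — applicable
  S \ del = {clear(b)}
  ∪ add   = {clear(b), holding(c)}

== RESULT ==
["clear(b)", "holding(c)"]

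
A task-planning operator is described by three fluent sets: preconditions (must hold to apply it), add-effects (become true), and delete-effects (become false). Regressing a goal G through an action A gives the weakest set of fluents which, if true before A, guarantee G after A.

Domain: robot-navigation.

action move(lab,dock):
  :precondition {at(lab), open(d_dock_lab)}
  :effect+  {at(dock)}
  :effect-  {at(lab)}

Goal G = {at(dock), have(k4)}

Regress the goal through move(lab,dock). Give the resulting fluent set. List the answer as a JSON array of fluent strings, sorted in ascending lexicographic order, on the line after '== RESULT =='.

Regress:
  G ∩ del = {}  (empty — regression defined)
  G \ add = {at(dock), have(k4)} \ {at(dock)} = {have(k4)}
  ∪ pre   = {have(k4)} ∪ {at(lab), open(d_dock_lab)}
          = {at(lab), have(k4), open(d_dock_lab)}

== RESULT ==
["at(lab)", "have(k4)", "open(d_dock_lab)"]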